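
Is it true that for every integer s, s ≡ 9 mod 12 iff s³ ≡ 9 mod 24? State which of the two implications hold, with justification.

(⟹) This fails: take s = 21. Then 21 ≡ 9 (mod 12), but 21³ = 9261 ≡ 21 (mod 24), not 9.

(⟸) Conversely, the residues r modulo 24 with r³ ≡ 9 (mod 24) are exactly {9}, and each is ≡ 9 (mod 12).

Only the converse holds.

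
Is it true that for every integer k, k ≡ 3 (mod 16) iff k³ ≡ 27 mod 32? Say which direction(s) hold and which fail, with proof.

(⇒) fails; (⇐) holds.

Converse. The residues r modulo 32 with r³ ≡ 27 (mod 32) are exactly {3}, and each is ≡ 3 (mod 16).

Forward direction. This fails: take k = 19. Then 19 ≡ 3 (mod 16), but 19³ = 6859 ≡ 11 (mod 32), not 27.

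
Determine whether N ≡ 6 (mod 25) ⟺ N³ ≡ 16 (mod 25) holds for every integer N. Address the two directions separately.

(⟹) Suppose N ≡ 6 (mod 25). Write N = 25j + 6. Then (25j + 6)³ = 15625j³ + 11250j² + 2700j + 216 = 25(625j³ + 450j² + 108j + 8) + 16, so N³ ≡ 16 (mod 25).

(⟸) Conversely, suppose N³ ≡ 16 (mod 25). The only residue r in {0, …, 24} with r³ ≡ 16 (mod 25) is r = 6, so N ≡ 6 (mod 25).

Both directions hold; the statement is true.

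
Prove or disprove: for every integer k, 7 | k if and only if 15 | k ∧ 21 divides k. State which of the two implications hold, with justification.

(⇒) This fails: take k = 7. Certainly 7 ∣ 7, but 15 ∤ 7.

(⇐) Suppose 15 ∣ k and 21 ∣ k. Any common multiple of 15 and 21 is a multiple of their lcm; here lcm(15, 21) = 15·21/gcd(15, 21) = 315/3 = 105, so 105 ∣ k. Since 7 ∣ 105, it follows that 7 ∣ k.

Only the converse holds.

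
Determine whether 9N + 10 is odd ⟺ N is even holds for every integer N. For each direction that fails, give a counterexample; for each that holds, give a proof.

(⇒) fails and (⇐) fails.

(→) This fails: N = 1 gives 9N + 10 = 19, which is odd, but 1 is odd, not even.

(←) This also fails: N = 6 is even, but 9N + 10 = 64 is even, not odd.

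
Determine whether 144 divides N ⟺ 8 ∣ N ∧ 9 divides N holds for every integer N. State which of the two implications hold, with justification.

Not equivalent: only (⇒) holds.

Converse. This fails: take N = 72. Both 8 ∣ 72 and 9 ∣ 72, yet 72 is not a multiple of 144 (since 72 = 0·144 + 72), so 144 ∤ 72.

Forward direction. If 144 ∣ N, write N = 144q. Since 144 = 18·8, N = 8·(18q), so 8 ∣ N; and since 144 = 16·9, N = 9·(16q), so 9 ∣ N.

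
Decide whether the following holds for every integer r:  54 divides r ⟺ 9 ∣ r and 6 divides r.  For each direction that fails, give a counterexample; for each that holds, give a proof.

(←) This fails: take r = 18. Both 9 ∣ 18 and 6 ∣ 18, yet 18 is not a multiple of 54 (since 18 = 0·54 + 18), so 54 ∤ 18.

(→) If 54 ∣ r, write r = 54q. Since 54 = 6·9, r = 9·(6q), so 9 ∣ r; and since 54 = 9·6, r = 6·(9q), so 6 ∣ r.

Not equivalent: only (⇒) holds.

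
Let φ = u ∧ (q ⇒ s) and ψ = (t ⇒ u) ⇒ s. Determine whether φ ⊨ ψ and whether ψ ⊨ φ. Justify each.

[⇒] This fails. Under q = F, t = F, u = T, s = F, the left side is true but the right side is false.

[⇐] This fails. Under q = F, t = T, u = F, s = F, the left side is false but the right side is true.

Neither implication holds.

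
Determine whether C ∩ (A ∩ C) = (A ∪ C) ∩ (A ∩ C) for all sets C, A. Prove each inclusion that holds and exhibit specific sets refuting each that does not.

Both inclusions hold; the sets are equal.

(⟸) Let x ∈ (A ∪ C) ∩ (A ∩ C). Then x ∈ C ∩ A, from which x ∈ C ∩ (A ∩ C).

(⟹) Let x ∈ C ∩ (A ∩ C). Then x ∈ C ∩ A, from which x ∈ (A ∪ C) ∩ (A ∩ C).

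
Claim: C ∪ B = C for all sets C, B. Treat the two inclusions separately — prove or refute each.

(⟸) Let x ∈ C. Then either x ∈ C and x ∉ B; or x ∈ C ∩ B. In each case x ∈ C ∪ B, so C ⊆ C ∪ B.

(⟹) This inclusion fails. Take C = ∅, B = {1}; then 1 ∈ C ∪ B but 1 ∉ C.

Only the reverse inclusion holds.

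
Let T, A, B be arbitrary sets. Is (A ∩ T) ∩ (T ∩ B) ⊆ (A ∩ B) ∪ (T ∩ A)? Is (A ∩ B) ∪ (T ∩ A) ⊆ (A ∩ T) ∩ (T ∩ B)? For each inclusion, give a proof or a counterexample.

(⊇) This inclusion fails. Take T = {1}, A = {1}, B = ∅; then 1 ∈ (A ∩ B) ∪ (T ∩ A) but 1 ∉ (A ∩ T) ∩ (T ∩ B).

(⊆) Let x ∈ (A ∩ T) ∩ (T ∩ B). Then x ∈ T ∩ A ∩ B, from which x ∈ (A ∩ B) ∪ (T ∩ A).

(⊆) holds; (⊇) fails.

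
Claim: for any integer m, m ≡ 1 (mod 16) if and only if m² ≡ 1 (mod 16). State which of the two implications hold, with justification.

Only the forward implication holds.

Forward direction. Suppose m ≡ 1 (mod 16). Write m = 16j + 1. Then (16j + 1)² = 256j² + 32j + 1 = 16(16j² + 2j) + 1, so m² ≡ 1 (mod 16).

Converse. This fails: take m = 7. Then 7² = 49 ≡ 1 (mod 16), yet 7 ≡ 7 (mod 16), not 1.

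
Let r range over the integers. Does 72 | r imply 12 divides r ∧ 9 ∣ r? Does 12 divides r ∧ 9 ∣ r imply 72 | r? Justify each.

(←) This fails: take r = 36. Both 12 ∣ 36 and 9 ∣ 36, yet 36 is not a multiple of 72 (since 36 = 0·72 + 36), so 72 ∤ 36.

(→) If 72 ∣ r, write r = 72q. Since 72 = 6·12, r = 12·(6q), so 12 ∣ r; and since 72 = 8·9, r = 9·(8q), so 9 ∣ r.

(⇒) holds; (⇐) fails.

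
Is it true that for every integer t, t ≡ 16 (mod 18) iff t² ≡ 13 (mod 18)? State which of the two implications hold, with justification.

(⇒) This fails: take t = 16. Then 16 ≡ 16 (mod 18), but 16² = 256 ≡ 4 (mod 18), not 13.

(⇐) This fails: take t = 7. Then 7² = 49 ≡ 13 (mod 18), yet 7 ≡ 7 (mod 18), not 16.

Neither direction holds.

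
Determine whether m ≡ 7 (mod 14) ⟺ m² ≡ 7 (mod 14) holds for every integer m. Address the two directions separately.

Both implications hold.

Converse. Suppose m² ≡ 7 (mod 14). The only residue r in {0, …, 13} with r² ≡ 7 (mod 14) is r = 7, so m ≡ 7 (mod 14).

Forward direction. Suppose m ≡ 7 (mod 14). Write m = 14j + 7. Then (14j + 7)² = 196j² + 196j + 49 = 14(14j² + 14j + 3) + 7, so m² ≡ 7 (mod 14).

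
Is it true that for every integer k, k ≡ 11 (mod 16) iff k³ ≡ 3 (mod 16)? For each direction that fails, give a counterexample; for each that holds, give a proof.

Both directions hold.

(⇒) Suppose k ≡ 11 (mod 16). Write k = 16j + 11. Then (16j + 11)³ = 4096j³ + 8448j² + 5808j + 1331 = 16(256j³ + 528j² + 363j + 83) + 3, so k³ ≡ 3 (mod 16).

(⇐) Conversely, suppose k³ ≡ 3 (mod 16). The only residue r in {0, …, 15} with r³ ≡ 3 (mod 16) is r = 11, so k ≡ 11 (mod 16).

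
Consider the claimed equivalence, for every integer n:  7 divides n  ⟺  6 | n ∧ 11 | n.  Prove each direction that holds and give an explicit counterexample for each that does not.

Neither direction holds.

(⇒) This fails: take n = 7. Certainly 7 ∣ 7, but 6 ∤ 7.

(⇐) This fails: take n = 66. Both 6 ∣ 66 and 11 ∣ 66, yet 66 is not a multiple of 7 (since 66 = 9·7 + 3), so 7 ∤ 66.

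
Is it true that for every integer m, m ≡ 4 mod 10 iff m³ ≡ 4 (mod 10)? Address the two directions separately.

Both implications hold.

(→) Suppose m ≡ 4 mod 10. Write m = 10j + 4. Then (10j + 4)³ = 1000j³ + 1200j² + 480j + 64 = 10(100j³ + 120j² + 48j + 6) + 4, so m³ ≡ 4 (mod 10).

(←) For the converse, argue contrapositively. If m ≢ 4 (mod 10), then m is congruent to one of 0, 1, 2, 3, 5, 6, 7, 8, 9 modulo 10, and these give m³ ≡ 0, 1, 8, 7, 5, 6, 3, 2, 9 respectively — never 4.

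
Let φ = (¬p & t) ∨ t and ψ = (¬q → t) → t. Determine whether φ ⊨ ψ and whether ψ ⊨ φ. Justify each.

(⇒) Assume the antecedent. If q is true, the antecedent forces (q = T, t = T, p = F) or (q = T, t = T, p = T), and (¬q → t) → t holds there. If q is false, (¬q → t) → t reduces to true regardless of the other variables. Either way (¬q → t) → t holds.

(⇐) This fails. Under q = F, t = F, p = F, the left side is false but the right side is true.

Only the forward direction holds.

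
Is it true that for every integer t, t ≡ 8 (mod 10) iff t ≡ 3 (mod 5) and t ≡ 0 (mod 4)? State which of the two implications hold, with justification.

(⇐) If t ≡ 3 (mod 5) and t ≡ 0 (mod 4), then by the Chinese remainder theorem t ≡ 8 (mod 20). Since 8 ≡ 8 (mod 10) and 10 ∣ 20, we get t ≡ 8 (mod 10).

(⇒) This fails: t = 18 gives 18 ≡ 8 (mod 10) but 18 ≡ 2 (mod 4), so the conjunction on the right does not hold.

(⇒) fails; (⇐) holds.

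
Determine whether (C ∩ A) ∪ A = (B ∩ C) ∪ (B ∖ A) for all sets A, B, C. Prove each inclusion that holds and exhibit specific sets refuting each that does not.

(⊆) fails and (⊇) fails.

Forward inclusion. This inclusion fails. Take A = {1}, B = ∅, C = ∅; then 1 ∈ (C ∩ A) ∪ A but 1 ∉ (B ∩ C) ∪ (B ∖ A).

Reverse inclusion. This inclusion fails. Take A = ∅, B = {1}, C = ∅; then 1 ∈ (B ∩ C) ∪ (B ∖ A) but 1 ∉ (C ∩ A) ∪ A.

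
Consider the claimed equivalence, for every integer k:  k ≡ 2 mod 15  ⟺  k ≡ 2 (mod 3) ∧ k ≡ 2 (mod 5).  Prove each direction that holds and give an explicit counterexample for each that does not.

The biconditional holds.

(⇒) Suppose k ≡ 2 (mod 15); write k = 15j + 2. Since 3 ∣ 15, reducing mod 3 gives k ≡ 2 (mod 3); since 5 ∣ 15, reducing mod 5 gives k ≡ 2 (mod 5).

(⇐) Conversely, if k ≡ 2 (mod 3) and k ≡ 2 (mod 5), then by the Chinese remainder theorem k ≡ 2 (mod 15). This is exactly k ≡ 2 (mod 15).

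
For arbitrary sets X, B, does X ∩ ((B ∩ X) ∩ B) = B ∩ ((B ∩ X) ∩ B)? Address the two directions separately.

The two sets are equal.

Reverse inclusion. Let x ∈ B ∩ ((B ∩ X) ∩ B). Then x ∈ X ∩ B, from which x ∈ X ∩ ((B ∩ X) ∩ B).

Forward inclusion. Let x ∈ X ∩ ((B ∩ X) ∩ B). Then x ∈ X ∩ B, from which x ∈ B ∩ ((B ∩ X) ∩ B).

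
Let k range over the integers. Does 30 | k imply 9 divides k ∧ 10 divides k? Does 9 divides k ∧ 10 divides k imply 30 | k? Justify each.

The forward direction fails; the converse holds.

(⇐) Suppose 9 ∣ k and 10 ∣ k. Any common multiple of 9 and 10 is a multiple of their lcm; here gcd(9, 10) = 1, so lcm(9, 10) = 9·10 = 90, so 90 ∣ k. Since 30 ∣ 90, it follows that 30 ∣ k.

(⇒) This fails: take k = 30. Certainly 30 ∣ 30, but 9 ∤ 30.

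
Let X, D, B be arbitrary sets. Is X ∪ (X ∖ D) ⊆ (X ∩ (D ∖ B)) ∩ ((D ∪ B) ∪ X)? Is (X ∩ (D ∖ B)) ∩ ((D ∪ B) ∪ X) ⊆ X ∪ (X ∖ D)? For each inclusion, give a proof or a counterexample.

The sets are not equal: only the reverse inclusion holds.

Forward inclusion. This inclusion fails. Take X = {1}, D = ∅, B = ∅; then 1 ∈ X ∪ (X ∖ D) but 1 ∉ (X ∩ (D ∖ B)) ∩ ((D ∪ B) ∪ X).

Reverse inclusion. Let x ∈ (X ∩ (D ∖ B)) ∩ ((D ∪ B) ∪ X). Then x ∈ X ∩ D and x ∉ B, from which x ∈ X ∪ (X ∖ D).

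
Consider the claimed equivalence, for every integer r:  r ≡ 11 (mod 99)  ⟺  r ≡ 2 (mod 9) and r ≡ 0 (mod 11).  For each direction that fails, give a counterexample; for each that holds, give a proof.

(⇒) Suppose r ≡ 11 (mod 99); write r = 99j + 11. Since 9 ∣ 99, reducing mod 9 gives r ≡ 11 ≡ 2 (mod 9); since 11 ∣ 99, reducing mod 11 gives r ≡ 11 ≡ 0 (mod 11).

(⇐) Conversely, if r ≡ 2 (mod 9) and r ≡ 0 (mod 11), then by the Chinese remainder theorem r ≡ 11 (mod 99). This is exactly r ≡ 11 (mod 99).

Both implications hold.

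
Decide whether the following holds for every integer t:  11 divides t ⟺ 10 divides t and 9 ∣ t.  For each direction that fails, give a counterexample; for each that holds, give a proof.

Neither direction holds.

(⇒) This fails: take t = 11. Certainly 11 ∣ 11, but 10 ∤ 11.

(⇐) This fails: take t = 90. Both 10 ∣ 90 and 9 ∣ 90, yet 90 is not a multiple of 11 (since 90 = 8·11 + 2), so 11 ∤ 90.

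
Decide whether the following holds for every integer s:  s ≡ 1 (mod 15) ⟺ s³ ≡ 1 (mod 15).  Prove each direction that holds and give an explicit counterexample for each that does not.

(⇒) Suppose s ≡ 1 (mod 15). Write s = 15j + 1. Then (15j + 1)³ = 3375j³ + 675j² + 45j + 1 = 15(225j³ + 45j² + 3j) + 1, so s³ ≡ 1 (mod 15).

(⇐) Conversely, suppose s³ ≡ 1 (mod 15). The only residue r in {0, …, 14} with r³ ≡ 1 (mod 15) is r = 1, so s ≡ 1 (mod 15).

The biconditional holds.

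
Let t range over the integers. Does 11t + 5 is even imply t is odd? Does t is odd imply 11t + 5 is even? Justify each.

Both implications hold.

(⟹) Suppose 11t + 5 is even. Since 11 is odd, 11t and t have the same parity, so 11t + 5 ≡ t + 5 (mod 2). As 5 is odd, 11t + 5 is even exactly when t is odd. Thus t is odd.

(⟸) Conversely, suppose t is odd; write t = 2j + 1. Then 11t + 5 = 11·(2j + 1) + 5 = 2·11j + 16, which is even.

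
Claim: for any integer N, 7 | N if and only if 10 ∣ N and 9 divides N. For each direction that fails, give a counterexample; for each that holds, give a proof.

(⇒) This fails: take N = 7. Certainly 7 ∣ 7, but 10 ∤ 7.

(⇐) This fails: take N = 90. Both 10 ∣ 90 and 9 ∣ 90, yet 90 is not a multiple of 7 (since 90 = 12·7 + 6), so 7 ∤ 90.

Neither implication holds.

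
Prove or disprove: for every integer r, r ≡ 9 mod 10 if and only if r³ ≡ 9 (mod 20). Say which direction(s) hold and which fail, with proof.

(→) This fails: take r = 19. Then 19 ≡ 9 (mod 10), but 19³ = 6859 ≡ 19 (mod 20), not 9.

(←) Conversely, the residues r modulo 20 with r³ ≡ 9 (mod 20) are exactly {9}, and each is ≡ 9 (mod 10).

Only the converse holds.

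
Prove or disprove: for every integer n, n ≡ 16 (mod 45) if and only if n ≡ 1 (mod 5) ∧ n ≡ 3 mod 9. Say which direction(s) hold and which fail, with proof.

(⇒) fails and (⇐) fails.

(⇒) This fails: n = 16 gives 16 ≡ 16 (mod 45) but 16 ≡ 7 (mod 9), so the conjunction on the right does not hold.

(⇐) This fails: n = 21 satisfies both congruences on the right (21 ≡ 1 mod 5 and 21 ≡ 3 mod 9) yet 21 ≡ 21 (mod 45), not 16.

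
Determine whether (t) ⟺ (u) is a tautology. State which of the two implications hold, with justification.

[⇒] This fails. Under t = T, u = F, the left side is true but the right side is false.

[⇐] This fails. Under t = F, u = T, the left side is false but the right side is true.

Neither implication holds.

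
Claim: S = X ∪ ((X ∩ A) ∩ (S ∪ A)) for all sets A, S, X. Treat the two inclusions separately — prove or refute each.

Forward inclusion. This inclusion fails. Take A = ∅, S = {1}, X = ∅; then 1 ∈ S but 1 ∉ X ∪ ((X ∩ A) ∩ (S ∪ A)).

Reverse inclusion. This inclusion fails. Take A = ∅, S = ∅, X = {1}; then 1 ∈ X ∪ ((X ∩ A) ∩ (S ∪ A)) but 1 ∉ S.

(⊆) fails and (⊇) fails.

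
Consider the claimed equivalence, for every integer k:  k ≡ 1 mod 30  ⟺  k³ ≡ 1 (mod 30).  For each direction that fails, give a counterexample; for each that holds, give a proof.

Both implications hold.

(⇒) Suppose k ≡ 1 mod 30. Write k = 30j + 1. Then (30j + 1)³ = 27000j³ + 2700j² + 90j + 1 = 30(900j³ + 90j² + 3j) + 1, so k³ ≡ 1 (mod 30).

(⇐) Conversely, suppose k³ ≡ 1 (mod 30). The only residue r in {0, …, 29} with r³ ≡ 1 (mod 30) is r = 1, so k ≡ 1 (mod 30).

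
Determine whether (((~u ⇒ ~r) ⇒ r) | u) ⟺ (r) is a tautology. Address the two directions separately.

(→) This fails. Under u = T, r = F, the left side is true but the right side is false.

(←) Assume the antecedent. If u is true, ((~u ⇒ ~r) ⇒ r) | u reduces to true regardless of the other variables. If u is false, the antecedent forces (u = F, r = T), and ((~u ⇒ ~r) ⇒ r) | u holds there. Either way ((~u ⇒ ~r) ⇒ r) | u holds.

Only the reverse direction holds.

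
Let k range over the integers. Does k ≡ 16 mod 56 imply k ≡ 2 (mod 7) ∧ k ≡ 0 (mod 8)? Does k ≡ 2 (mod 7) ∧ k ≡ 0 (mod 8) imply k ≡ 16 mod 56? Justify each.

(⇐) If k ≡ 2 (mod 7) and k ≡ 0 (mod 8), then by the Chinese remainder theorem k ≡ 16 (mod 56). This is exactly k ≡ 16 (mod 56).

(⇒) Suppose k ≡ 16 (mod 56); write k = 56j + 16. Since 7 ∣ 56, reducing mod 7 gives k ≡ 16 ≡ 2 (mod 7); since 8 ∣ 56, reducing mod 8 gives k ≡ 16 ≡ 0 (mod 8).

Both directions hold; the statement is true.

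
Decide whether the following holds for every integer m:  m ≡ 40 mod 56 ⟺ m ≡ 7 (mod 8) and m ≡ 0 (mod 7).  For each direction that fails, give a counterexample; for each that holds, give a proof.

(→) This fails: m = 40 gives 40 ≡ 40 (mod 56) but 40 ≡ 0 (mod 8), so the conjunction on the right does not hold.

(←) This fails: m = 7 satisfies both congruences on the right (7 ≡ 7 mod 8 and 7 ≡ 0 mod 7) yet 7 ≡ 7 (mod 56), not 40.

Neither implication holds.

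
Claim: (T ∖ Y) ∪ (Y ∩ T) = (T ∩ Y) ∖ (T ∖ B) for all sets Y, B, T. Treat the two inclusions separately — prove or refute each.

(⟹) This inclusion fails. Take Y = ∅, B = ∅, T = {1}; then 1 ∈ (T ∖ Y) ∪ (Y ∩ T) but 1 ∉ (T ∩ Y) ∖ (T ∖ B).

(⟸) Let x ∈ (T ∩ Y) ∖ (T ∖ B). Then x ∈ Y ∩ B ∩ T, from which x ∈ (T ∖ Y) ∪ (Y ∩ T).

Only the reverse inclusion holds.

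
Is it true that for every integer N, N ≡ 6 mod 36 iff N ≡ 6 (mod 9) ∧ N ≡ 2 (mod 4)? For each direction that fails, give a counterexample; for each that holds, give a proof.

(→) Suppose N ≡ 6 (mod 36); write N = 36j + 6. Since 9 ∣ 36, reducing mod 9 gives N ≡ 6 (mod 9); since 4 ∣ 36, reducing mod 4 gives N ≡ 6 ≡ 2 (mod 4).

(←) Conversely, if N ≡ 6 (mod 9) and N ≡ 2 (mod 4), then by the Chinese remainder theorem N ≡ 6 (mod 36). This is exactly N ≡ 6 (mod 36).

Both directions hold.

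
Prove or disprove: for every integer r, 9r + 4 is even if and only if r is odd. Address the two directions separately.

[⇒] This fails: r = 2 gives 9r + 4 = 22, which is even, but 2 is even, not odd.

[⇐] This also fails: r = 1 is odd, but 9r + 4 = 13 is odd, not even.

(⇒) fails and (⇐) fails.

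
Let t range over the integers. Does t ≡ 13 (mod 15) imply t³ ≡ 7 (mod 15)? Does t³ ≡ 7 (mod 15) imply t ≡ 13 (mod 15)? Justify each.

(←) Suppose t³ ≡ 7 (mod 15). The only residue r in {0, …, 14} with r³ ≡ 7 (mod 15) is r = 13, so t ≡ 13 (mod 15).

(→) Suppose t ≡ 13 (mod 15). Write t = 15j + 13. Then (15j + 13)³ = 3375j³ + 8775j² + 7605j + 2197 = 15(225j³ + 585j² + 507j + 146) + 7, so t³ ≡ 7 (mod 15).

Both directions hold.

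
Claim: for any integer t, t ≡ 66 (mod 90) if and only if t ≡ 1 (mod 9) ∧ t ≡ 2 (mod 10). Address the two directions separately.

Both directions fail.

Forward direction. This fails: t = 66 gives 66 ≡ 66 (mod 90) but 66 ≡ 3 (mod 9), so the conjunction on the right does not hold.

Converse. This fails: t = 82 satisfies both congruences on the right (82 ≡ 1 mod 9 and 82 ≡ 2 mod 10) yet 82 ≡ 82 (mod 90), not 66.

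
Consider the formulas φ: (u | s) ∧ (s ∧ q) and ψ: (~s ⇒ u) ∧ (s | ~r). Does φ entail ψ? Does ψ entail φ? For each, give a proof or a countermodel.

Only the forward direction holds.

(⇒) Assume the antecedent. If r is true, the antecedent forces (r = T, q = T, s = T, u = F) or (r = T, q = T, s = T, u = T), and (~s ⇒ u) ∧ (s | ~r) holds there. If r is false, the antecedent forces (r = F, q = T, s = T, u = F) or (r = F, q = T, s = T, u = T), and (~s ⇒ u) ∧ (s | ~r) holds there. Either way (~s ⇒ u) ∧ (s | ~r) holds.

(⇐) This fails. Under r = F, q = F, s = T, u = F, the left side is false but the right side is true.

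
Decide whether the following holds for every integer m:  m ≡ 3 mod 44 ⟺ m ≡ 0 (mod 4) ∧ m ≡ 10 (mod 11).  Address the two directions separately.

Forward direction. This fails: m = 3 gives 3 ≡ 3 (mod 44) but 3 ≡ 3 (mod 4), so the conjunction on the right does not hold.

Converse. This fails: m = 32 satisfies both congruences on the right (32 ≡ 0 mod 4 and 32 ≡ 10 mod 11) yet 32 ≡ 32 (mod 44), not 3.

(⇒) fails and (⇐) fails.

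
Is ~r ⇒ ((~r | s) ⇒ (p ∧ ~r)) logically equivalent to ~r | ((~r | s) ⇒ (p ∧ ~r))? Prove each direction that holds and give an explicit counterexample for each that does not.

(⇒) fails and (⇐) fails.

(→) This fails. Under r = T, s = T, p = F, the left side is true but the right side is false.

(←) This fails. Under r = F, s = F, p = F, the left side is false but the right side is true.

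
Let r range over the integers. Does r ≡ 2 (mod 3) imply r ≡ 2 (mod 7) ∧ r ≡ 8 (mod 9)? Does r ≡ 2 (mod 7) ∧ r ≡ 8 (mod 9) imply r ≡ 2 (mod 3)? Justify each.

(⇒) fails; (⇐) holds.

(⇒) This fails: r = 2 gives 2 ≡ 2 (mod 3) but 2 ≡ 2 (mod 9), so the conjunction on the right does not hold.

(⇐) Conversely, if r ≡ 2 (mod 7) and r ≡ 8 (mod 9), then by the Chinese remainder theorem r ≡ 44 (mod 63). Since 44 ≡ 2 (mod 3) and 3 ∣ 63, we get r ≡ 2 (mod 3).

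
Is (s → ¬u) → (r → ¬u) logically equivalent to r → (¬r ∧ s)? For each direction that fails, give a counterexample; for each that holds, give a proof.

Only the converse holds.

(→) This fails. Under u = F, s = F, r = T, the left side is true but the right side is false.

(←) Assume the antecedent. If u is true, the antecedent forces (u = T, s = F, r = F) or (u = T, s = T, r = F), and (s → ¬u) → (r → ¬u) holds there. If u is false, (s → ¬u) → (r → ¬u) reduces to true regardless of the other variables. Either way (s → ¬u) → (r → ¬u) holds.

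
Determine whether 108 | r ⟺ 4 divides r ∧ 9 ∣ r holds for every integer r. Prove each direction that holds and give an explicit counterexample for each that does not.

Not equivalent: only (⇒) holds.

Forward direction. If 108 ∣ r, write r = 108q. Since 108 = 27·4, r = 4·(27q), so 4 ∣ r; and since 108 = 12·9, r = 9·(12q), so 9 ∣ r.

Converse. This fails: take r = 36. Both 4 ∣ 36 and 9 ∣ 36, yet 36 is not a multiple of 108 (since 36 = 0·108 + 36), so 108 ∤ 36.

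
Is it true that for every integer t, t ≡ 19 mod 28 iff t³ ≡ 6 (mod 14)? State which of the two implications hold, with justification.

[⇒] This fails: take t = 19. Then 19 ≡ 19 (mod 28), but 19³ = 6859 ≡ 13 (mod 14), not 6.

[⇐] This fails: take t = 6. Then 6³ = 216 ≡ 6 (mod 14), yet 6 ≡ 6 (mod 28), not 19.

Neither implication holds.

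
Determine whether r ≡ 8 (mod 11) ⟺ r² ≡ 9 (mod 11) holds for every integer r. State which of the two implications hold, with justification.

(⇐) This fails: take r = 3. Then 3² = 9 ≡ 9 (mod 11), yet 3 ≡ 3 (mod 11), not 8.

(⇒) Suppose r ≡ 8 (mod 11). Write r = 11j + 8. Then (11j + 8)² = 121j² + 176j + 64 = 11(11j² + 16j + 5) + 9, so r² ≡ 9 (mod 11).

(⇒) holds; (⇐) fails.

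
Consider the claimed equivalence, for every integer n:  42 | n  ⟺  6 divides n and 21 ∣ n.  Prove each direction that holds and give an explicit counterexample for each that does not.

(⟸) Suppose 6 ∣ n and 21 ∣ n. Any common multiple of 6 and 21 is a multiple of their lcm; here lcm(6, 21) = 6·21/gcd(6, 21) = 126/3 = 42, so 42 ∣ n.

(⟹) If 42 ∣ n, write n = 42q. Since 42 = 7·6, n = 6·(7q), so 6 ∣ n; and since 42 = 2·21, n = 21·(2q), so 21 ∣ n.

Both directions hold; the statement is true.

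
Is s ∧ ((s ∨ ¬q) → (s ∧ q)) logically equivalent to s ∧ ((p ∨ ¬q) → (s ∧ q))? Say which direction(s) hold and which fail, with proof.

[⇐] Assume the antecedent. If q is true, the antecedent forces (q = T, p = F, s = T) or (q = T, p = T, s = T), and s ∧ ((s ∨ ¬q) → (s ∧ q)) holds there. If q is false, the antecedent cannot hold. Either way s ∧ ((s ∨ ¬q) → (s ∧ q)) holds.

[⇒] Assume the antecedent. If q is true, the antecedent forces (q = T, p = F, s = T) or (q = T, p = T, s = T), and s ∧ ((p ∨ ¬q) → (s ∧ q)) holds there. If q is false, the antecedent cannot hold. Either way s ∧ ((p ∨ ¬q) → (s ∧ q)) holds.

Equivalent; both directions hold.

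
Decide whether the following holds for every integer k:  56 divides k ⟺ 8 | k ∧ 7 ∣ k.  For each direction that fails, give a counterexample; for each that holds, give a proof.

Both directions hold; the statement is true.

[⇒] If 56 ∣ k, write k = 56q. Since 56 = 7·8, k = 8·(7q), so 8 ∣ k; and since 56 = 8·7, k = 7·(8q), so 7 ∣ k.

[⇐] Suppose 8 ∣ k and 7 ∣ k. Any common multiple of 8 and 7 is a multiple of their lcm; here gcd(8, 7) = 1, so lcm(8, 7) = 8·7 = 56, so 56 ∣ k.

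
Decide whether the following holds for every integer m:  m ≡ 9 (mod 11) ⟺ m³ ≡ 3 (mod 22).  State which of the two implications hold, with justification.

Not equivalent: only (⇐) holds.

Forward direction. This fails: take m = 20. Then 20 ≡ 9 (mod 11), but 20³ = 8000 ≡ 14 (mod 22), not 3.

Converse. The residues r modulo 22 with r³ ≡ 3 (mod 22) are exactly {9}, and each is ≡ 9 (mod 11).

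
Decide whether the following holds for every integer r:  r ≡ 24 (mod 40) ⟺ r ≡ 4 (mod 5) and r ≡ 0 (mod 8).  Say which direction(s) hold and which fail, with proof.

(⟸) If r ≡ 4 (mod 5) and r ≡ 0 (mod 8), then by the Chinese remainder theorem r ≡ 24 (mod 40). This is exactly r ≡ 24 (mod 40).

(⟹) Suppose r ≡ 24 (mod 40); write r = 40j + 24. Since 5 ∣ 40, reducing mod 5 gives r ≡ 24 ≡ 4 (mod 5); since 8 ∣ 40, reducing mod 8 gives r ≡ 24 ≡ 0 (mod 8).

Both implications hold.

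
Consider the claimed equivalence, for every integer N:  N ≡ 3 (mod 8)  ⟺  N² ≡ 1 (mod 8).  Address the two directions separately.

Forward direction. Suppose N ≡ 3 (mod 8). Write N = 8j + 3. Then (8j + 3)² = 64j² + 48j + 9 = 8(8j² + 6j + 1) + 1, so N² ≡ 1 (mod 8).

Converse. This fails: take N = 1. Then 1² = 1 ≡ 1 (mod 8), yet 1 ≡ 1 (mod 8), not 3.

(⇒) holds; (⇐) fails.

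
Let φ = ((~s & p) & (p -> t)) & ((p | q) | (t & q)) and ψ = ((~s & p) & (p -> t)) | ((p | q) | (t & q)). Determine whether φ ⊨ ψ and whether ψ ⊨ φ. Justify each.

The forward direction holds; the converse fails.

Converse. This fails. Under t = F, q = T, p = F, s = F, the left side is false but the right side is true.

Forward direction. Assume the antecedent. If t is true, the antecedent forces (t = T, q = F, p = T, s = F) or (t = T, q = T, p = T, s = F), and the consequent holds there. If t is false, the antecedent cannot hold. Either way the consequent holds.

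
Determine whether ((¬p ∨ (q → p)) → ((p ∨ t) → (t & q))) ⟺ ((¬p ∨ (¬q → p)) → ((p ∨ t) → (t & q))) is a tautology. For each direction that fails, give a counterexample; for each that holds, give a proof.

Equivalent; both directions hold.

(←) Assume the antecedent. If t is true, the antecedent forces (q = T, t = T, p = F) or (q = T, t = T, p = T), and the consequent holds there. If t is false, the antecedent forces (q = F, t = F, p = F) or (q = T, t = F, p = F), and the consequent holds there. Either way the consequent holds.

(→) Assume the antecedent. If t is true, the antecedent forces (q = T, t = T, p = F) or (q = T, t = T, p = T), and the consequent holds there. If t is false, the antecedent forces (q = F, t = F, p = F) or (q = T, t = F, p = F), and the consequent holds there. Either way the consequent holds.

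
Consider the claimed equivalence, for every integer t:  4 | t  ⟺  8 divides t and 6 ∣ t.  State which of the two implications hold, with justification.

(⇒) fails; (⇐) holds.

[⇐] Suppose 8 ∣ t and 6 ∣ t. Any common multiple of 8 and 6 is a multiple of their lcm; here lcm(8, 6) = 8·6/gcd(8, 6) = 48/2 = 24, so 24 ∣ t. Since 4 ∣ 24, it follows that 4 ∣ t.

[⇒] This fails: take t = 4. Certainly 4 ∣ 4, but 8 ∤ 4.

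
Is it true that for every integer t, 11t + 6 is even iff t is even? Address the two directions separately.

Forward direction. Suppose 11t + 6 is even. Since 11 is odd, 11t and t have the same parity, so 11t + 6 ≡ t + 6 (mod 2). As 6 is even, 11t + 6 is even exactly when t is even. Thus t is even.

Converse. Suppose t is even; write t = 2j. Then 11t + 6 = 11·(2j) + 6 = 2·11j + 6, which is even.

Both directions hold.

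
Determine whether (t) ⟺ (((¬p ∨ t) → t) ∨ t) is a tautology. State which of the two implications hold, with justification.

Only the forward direction holds.

(⇒) Assume the antecedent. If t is true, ((¬p ∨ t) → t) ∨ t reduces to true regardless of the other variables. If t is false, the antecedent cannot hold. Either way ((¬p ∨ t) → t) ∨ t holds.

(⇐) This fails. Under t = F, p = T, the left side is false but the right side is true.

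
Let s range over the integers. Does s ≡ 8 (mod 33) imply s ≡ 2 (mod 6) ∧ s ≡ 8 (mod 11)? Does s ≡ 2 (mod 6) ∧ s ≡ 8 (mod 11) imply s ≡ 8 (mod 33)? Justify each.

(⇒) fails; (⇐) holds.

[⇐] If s ≡ 2 (mod 6) and s ≡ 8 (mod 11), then by the Chinese remainder theorem s ≡ 8 (mod 66). Since 8 ≡ 8 (mod 33) and 33 ∣ 66, we get s ≡ 8 (mod 33).

[⇒] This fails: s = 41 gives 41 ≡ 8 (mod 33) but 41 ≡ 5 (mod 6), so the conjunction on the right does not hold.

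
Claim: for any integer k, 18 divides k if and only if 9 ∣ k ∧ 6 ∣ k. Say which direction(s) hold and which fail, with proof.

[⇒] If 18 ∣ k, write k = 18q. Since 18 = 2·9, k = 9·(2q), so 9 ∣ k; and since 18 = 3·6, k = 6·(3q), so 6 ∣ k.

[⇐] Suppose 9 ∣ k and 6 ∣ k. Any common multiple of 9 and 6 is a multiple of their lcm; here lcm(9, 6) = 9·6/gcd(9, 6) = 54/3 = 18, so 18 ∣ k.

The biconditional holds.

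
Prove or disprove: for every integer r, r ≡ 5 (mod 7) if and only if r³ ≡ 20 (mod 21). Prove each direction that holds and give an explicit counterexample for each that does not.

Both directions fail.

Forward direction. This fails: take r = 12. Then 12 ≡ 5 (mod 7), but 12³ = 1728 ≡ 6 (mod 21), not 20.

Converse. This fails: take r = 17. Then 17³ = 4913 ≡ 20 (mod 21), yet 17 ≡ 3 (mod 7), not 5.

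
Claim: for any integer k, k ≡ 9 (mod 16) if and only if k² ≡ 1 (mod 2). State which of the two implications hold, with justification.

(→) Suppose k ≡ 9 (mod 16). Then k² ≡ 9² = 81 (mod 16), and since 2 ∣ 16, also k² ≡ 1 (mod 2).

(←) This fails: take k = 1. Then 1² = 1 ≡ 1 (mod 2), yet 1 ≡ 1 (mod 16), not 9.

Only the forward implication holds.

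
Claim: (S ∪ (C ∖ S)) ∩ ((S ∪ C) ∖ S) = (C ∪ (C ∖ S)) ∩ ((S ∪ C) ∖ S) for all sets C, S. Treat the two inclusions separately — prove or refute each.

(⊆) Let x ∈ (S ∪ (C ∖ S)) ∩ ((S ∪ C) ∖ S). Then x ∈ C and x ∉ S, from which x ∈ (C ∪ (C ∖ S)) ∩ ((S ∪ C) ∖ S).

(⊇) Let x ∈ (C ∪ (C ∖ S)) ∩ ((S ∪ C) ∖ S). Then x ∈ C and x ∉ S, from which x ∈ (S ∪ (C ∖ S)) ∩ ((S ∪ C) ∖ S).

Both inclusions hold; the sets are equal.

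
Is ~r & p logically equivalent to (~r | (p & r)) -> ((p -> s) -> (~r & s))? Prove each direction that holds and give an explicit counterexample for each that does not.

Only the forward implication holds.

[⇐] This fails. Under s = T, p = F, r = F, the left side is false but the right side is true.

[⇒] Assume the antecedent. If s is true, the antecedent forces (s = T, p = T, r = F), and the consequent holds there. If s is false, the antecedent forces (s = F, p = T, r = F), and the consequent holds there. Either way the consequent holds.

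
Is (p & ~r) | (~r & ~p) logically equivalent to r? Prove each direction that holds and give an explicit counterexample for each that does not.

Neither implication holds.

Forward direction. This fails. Under p = F, r = F, the left side is true but the right side is false.

Converse. This fails. Under p = F, r = T, the left side is false but the right side is true.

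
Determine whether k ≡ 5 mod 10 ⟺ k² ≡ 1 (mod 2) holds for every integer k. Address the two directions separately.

The forward direction holds; the converse fails.

(⟹) Suppose k ≡ 5 (mod 10). Then k² ≡ 5² = 25 (mod 10), and since 2 ∣ 10, also k² ≡ 1 (mod 2).

(⟸) This fails: take k = 1. Then 1² = 1 ≡ 1 (mod 2), yet 1 ≡ 1 (mod 10), not 5.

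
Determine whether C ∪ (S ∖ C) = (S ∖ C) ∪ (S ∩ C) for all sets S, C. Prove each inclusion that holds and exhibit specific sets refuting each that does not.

(⟹) This inclusion fails. Take S = ∅, C = {1}; then 1 ∈ C ∪ (S ∖ C) but 1 ∉ (S ∖ C) ∪ (S ∩ C).

(⟸) Let x ∈ (S ∖ C) ∪ (S ∩ C). Then either x ∈ S and x ∉ C; or x ∈ S ∩ C. In each case x ∈ C ∪ (S ∖ C), so (S ∖ C) ∪ (S ∩ C) ⊆ C ∪ (S ∖ C).

Only the reverse inclusion holds.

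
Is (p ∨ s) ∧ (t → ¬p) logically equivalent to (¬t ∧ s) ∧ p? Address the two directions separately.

Only the converse holds.

[⇒] This fails. Under t = F, s = T, p = F, the left side is true but the right side is false.

[⇐] Assume the antecedent. If t is true, the antecedent cannot hold. If t is false, the antecedent forces (t = F, s = T, p = T), and (p ∨ s) ∧ (t → ¬p) holds there. Either way (p ∨ s) ∧ (t → ¬p) holds.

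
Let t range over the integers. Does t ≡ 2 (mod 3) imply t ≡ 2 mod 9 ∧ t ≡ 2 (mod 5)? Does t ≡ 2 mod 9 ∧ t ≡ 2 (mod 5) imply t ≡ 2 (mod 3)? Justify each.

Not equivalent: only (⇐) holds.

Forward direction. This fails: t = 32 gives 32 ≡ 2 (mod 3) but 32 ≡ 5 (mod 9), so the conjunction on the right does not hold.

Converse. If t ≡ 2 (mod 9) and t ≡ 2 (mod 5), then by the Chinese remainder theorem t ≡ 2 (mod 45). Since 2 ≡ 2 (mod 3) and 3 ∣ 45, we get t ≡ 2 (mod 3).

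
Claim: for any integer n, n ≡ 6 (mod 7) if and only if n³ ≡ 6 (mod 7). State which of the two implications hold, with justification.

(→) Suppose n ≡ 6 (mod 7). Write n = 7j + 6. Then (7j + 6)³ = 343j³ + 882j² + 756j + 216 = 7(49j³ + 126j² + 108j + 30) + 6, so n³ ≡ 6 (mod 7).

(←) This fails: take n = 3. Then 3³ = 27 ≡ 6 (mod 7), yet 3 ≡ 3 (mod 7), not 6.

Only the forward implication holds.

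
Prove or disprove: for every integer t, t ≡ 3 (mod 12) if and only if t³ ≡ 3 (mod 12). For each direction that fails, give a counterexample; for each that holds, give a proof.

(→) Suppose t ≡ 3 (mod 12). Write t = 12j + 3. Then (12j + 3)³ = 1728j³ + 1296j² + 324j + 27 = 12(144j³ + 108j² + 27j + 2) + 3, so t³ ≡ 3 (mod 12).

(←) Conversely, suppose t³ ≡ 3 (mod 12). The only residue r in {0, …, 11} with r³ ≡ 3 (mod 12) is r = 3, so t ≡ 3 (mod 12).

The biconditional holds.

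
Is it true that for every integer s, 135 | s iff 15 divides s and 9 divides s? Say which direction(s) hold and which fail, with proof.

(⇒) holds; (⇐) fails.

Forward direction. If 135 ∣ s, write s = 135q. Since 135 = 9·15, s = 15·(9q), so 15 ∣ s; and since 135 = 15·9, s = 9·(15q), so 9 ∣ s.

Converse. This fails: take s = 45. Both 15 ∣ 45 and 9 ∣ 45, yet 45 is not a multiple of 135 (since 45 = 0·135 + 45), so 135 ∤ 45.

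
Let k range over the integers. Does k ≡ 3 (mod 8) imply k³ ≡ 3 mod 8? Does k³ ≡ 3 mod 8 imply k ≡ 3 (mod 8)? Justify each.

Forward direction. Suppose k ≡ 3 (mod 8). Write k = 8j + 3. Then (8j + 3)³ = 512j³ + 576j² + 216j + 27 = 8(64j³ + 72j² + 27j + 3) + 3, so k³ ≡ 3 (mod 8).

Converse. For the converse, argue contrapositively. If k ≢ 3 (mod 8), then k is congruent to one of 0, 1, 2, 4, 5, 6, 7 modulo 8, and these give k³ ≡ 0, 1, 0, 0, 5, 0, 7 respectively — never 3.

The biconditional holds.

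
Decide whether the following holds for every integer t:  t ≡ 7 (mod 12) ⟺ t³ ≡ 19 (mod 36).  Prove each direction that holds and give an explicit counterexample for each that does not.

(⇒) Suppose t ≡ 7 (mod 12). Working modulo 36, t ∈ {7, 19, 31}; for each such r, r³ ≡ 19 (mod 36).

(⇐) Conversely, the residues r modulo 36 with r³ ≡ 19 (mod 36) are exactly {7, 19, 31}, and each is ≡ 7 (mod 12).

The biconditional holds.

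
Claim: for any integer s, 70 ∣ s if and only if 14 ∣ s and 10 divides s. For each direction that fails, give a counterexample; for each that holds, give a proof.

(⇒) If 70 ∣ s, write s = 70q. Since 70 = 5·14, s = 14·(5q), so 14 ∣ s; and since 70 = 7·10, s = 10·(7q), so 10 ∣ s.

(⇐) Suppose 14 ∣ s and 10 ∣ s. Any common multiple of 14 and 10 is a multiple of their lcm; here lcm(14, 10) = 14·10/gcd(14, 10) = 140/2 = 70, so 70 ∣ s.

Both directions hold.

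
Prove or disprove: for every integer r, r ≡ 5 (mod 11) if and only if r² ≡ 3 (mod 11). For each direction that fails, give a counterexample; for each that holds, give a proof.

Not equivalent: only (⇒) holds.

[⇒] Suppose r ≡ 5 (mod 11). Write r = 11j + 5. Then (11j + 5)² = 121j² + 110j + 25 = 11(11j² + 10j + 2) + 3, so r² ≡ 3 (mod 11).

[⇐] This fails: take r = 6. Then 6² = 36 ≡ 3 (mod 11), yet 6 ≡ 6 (mod 11), not 5.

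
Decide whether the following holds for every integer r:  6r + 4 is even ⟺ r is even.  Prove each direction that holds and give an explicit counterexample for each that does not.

[⇒] This fails: take r = 7. Then 6r + 4 = 46, which is even, yet r = 7 is odd, not even.

[⇐] Suppose r is even. Since 6 is even, 6r is even for every r, so 6r + 4 has the same parity as 4, which is even. Hence 6r + 4 is even.

Not equivalent: only (⇐) holds.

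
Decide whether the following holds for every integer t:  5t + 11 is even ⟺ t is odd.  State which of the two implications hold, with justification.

Both directions hold.

(⇒) Suppose 5t + 11 is even. Since 5 is odd, 5t and t have the same parity, so 5t + 11 ≡ t + 11 (mod 2). As 11 is odd, 5t + 11 is even exactly when t is odd. Thus t is odd.

(⇐) Conversely, suppose t is odd; write t = 2j + 1. Then 5t + 11 = 5·(2j + 1) + 11 = 2·5j + 16, which is even.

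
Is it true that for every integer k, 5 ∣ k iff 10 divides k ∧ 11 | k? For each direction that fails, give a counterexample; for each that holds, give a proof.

The forward direction fails; the converse holds.

(⇒) This fails: take k = 5. Certainly 5 ∣ 5, but 10 ∤ 5.

(⇐) Suppose 10 ∣ k and 11 ∣ k. Any common multiple of 10 and 11 is a multiple of their lcm; here gcd(10, 11) = 1, so lcm(10, 11) = 10·11 = 110, so 110 ∣ k. Since 5 ∣ 110, it follows that 5 ∣ k.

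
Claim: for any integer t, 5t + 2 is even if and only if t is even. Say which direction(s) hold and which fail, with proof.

Both directions hold.

(→) Suppose 5t + 2 is even. Since 5 is odd, 5t and t have the same parity, so 5t + 2 ≡ t + 2 (mod 2). As 2 is even, 5t + 2 is even exactly when t is even. Thus t is even.

(←) Conversely, suppose t is even; write t = 2j. Then 5t + 2 = 5·(2j) + 2 = 2·5j + 2, which is even.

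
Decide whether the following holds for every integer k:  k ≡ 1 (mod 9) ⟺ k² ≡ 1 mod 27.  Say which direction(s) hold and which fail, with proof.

(⇒) fails and (⇐) fails.

(→) This fails: take k = 10. Then 10 ≡ 1 (mod 9), but 10² = 100 ≡ 19 (mod 27), not 1.

(←) This fails: take k = 26. Then 26² = 676 ≡ 1 (mod 27), yet 26 ≡ 8 (mod 9), not 1.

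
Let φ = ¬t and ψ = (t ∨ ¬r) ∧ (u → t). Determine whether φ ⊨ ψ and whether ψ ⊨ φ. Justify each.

(→) This fails. Under u = T, r = F, t = F, the left side is true but the right side is false.

(←) This fails. Under u = F, r = F, t = T, the left side is false but the right side is true.

(⇒) fails and (⇐) fails.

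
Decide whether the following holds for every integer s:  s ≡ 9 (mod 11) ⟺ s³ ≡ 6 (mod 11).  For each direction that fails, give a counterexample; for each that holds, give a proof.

Both directions fail.

(→) This fails: take s = 9. Then 9 ≡ 9 (mod 11), but 9³ = 729 ≡ 3 (mod 11), not 6.

(←) This fails: take s = 8. Then 8³ = 512 ≡ 6 (mod 11), yet 8 ≡ 8 (mod 11), not 9.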